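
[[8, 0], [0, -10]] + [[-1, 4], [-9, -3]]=[[7, 4], [-9, -13]]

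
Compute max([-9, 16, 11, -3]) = 16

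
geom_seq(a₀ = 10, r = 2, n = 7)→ [10, 20, 40, 80, 160, 320, 640]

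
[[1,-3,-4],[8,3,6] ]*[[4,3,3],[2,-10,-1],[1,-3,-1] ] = C[0][0] = (1)*(4) + (-3)*(2) + (-4)*(1) = -6
C[0][1] = (1)*(3) + (-3)*(-10) + (-4)*(-3) = 45
C[0][2] = (1)*(3) + (-3)*(-1) + (-4)*(-1) = 10
C[1][0] = (8)*(4) + (3)*(2) + (6)*(1) = 44
C[1][1] = (8)*(3) + (3)*(-10) + (6)*(-3) = -24
C[1][2] = (8)*(3) + (3)*(-1) + (6)*(-1) = 15
= [[-6, 45, 10], [44, -24, 15]]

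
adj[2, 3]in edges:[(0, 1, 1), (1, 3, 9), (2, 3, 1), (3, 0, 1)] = 1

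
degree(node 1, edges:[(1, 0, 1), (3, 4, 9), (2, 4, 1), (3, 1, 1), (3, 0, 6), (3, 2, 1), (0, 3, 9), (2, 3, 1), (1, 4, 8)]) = incident: (1,0), (3,1), (1,4)
= 3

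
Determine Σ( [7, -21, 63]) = 7 + -21 + 63
= 49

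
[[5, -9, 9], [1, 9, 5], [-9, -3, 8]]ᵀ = [[5, 1, -9], [-9, 9, -3], [9, 5, 8]]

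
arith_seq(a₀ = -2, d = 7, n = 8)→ a_0 = -2 + 0*7 = -2
a_1 = -2 + 1*7 = 5
a_2 = -2 + 2*7 = 12
...
= [-2, 5, 12, 19, 26, 33, 40, 47]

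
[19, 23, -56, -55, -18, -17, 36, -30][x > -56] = [19, 23, -55, -18, -17, 36, -30]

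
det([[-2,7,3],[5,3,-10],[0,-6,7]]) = -257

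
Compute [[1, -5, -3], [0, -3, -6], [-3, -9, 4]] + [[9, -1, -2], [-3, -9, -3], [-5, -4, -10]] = [[10, -6, -5], [-3, -12, -9], [-8, -13, -6]]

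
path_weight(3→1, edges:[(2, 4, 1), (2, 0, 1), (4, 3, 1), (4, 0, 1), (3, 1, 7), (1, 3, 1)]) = 7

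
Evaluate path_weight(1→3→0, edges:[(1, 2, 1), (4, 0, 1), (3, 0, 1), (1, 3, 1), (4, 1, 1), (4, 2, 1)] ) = 2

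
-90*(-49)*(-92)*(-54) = 21908880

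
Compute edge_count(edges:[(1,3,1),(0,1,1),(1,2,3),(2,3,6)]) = 4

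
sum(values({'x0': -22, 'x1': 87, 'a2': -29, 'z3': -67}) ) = (-22) + 87 + (-29) + (-67)
= -31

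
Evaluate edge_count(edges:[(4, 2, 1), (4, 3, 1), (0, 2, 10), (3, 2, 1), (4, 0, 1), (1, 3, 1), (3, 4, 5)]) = 7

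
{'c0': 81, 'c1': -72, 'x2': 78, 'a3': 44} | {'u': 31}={'c0': 81, 'c1': -72, 'x2': 78, 'a3': 44, 'u': 31}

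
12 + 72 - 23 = 61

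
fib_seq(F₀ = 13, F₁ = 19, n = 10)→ [13, 19, 32, 51, 83, 134, 217, 351, 568, 919]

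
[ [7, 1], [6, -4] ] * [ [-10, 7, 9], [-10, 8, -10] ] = [[-80, 57, 53], [-20, 10, 94]]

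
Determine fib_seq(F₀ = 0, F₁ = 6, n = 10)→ F_2 = F_1 + F_0 = 6
F_3 = F_2 + F_1 = 12
F_4 = F_3 + F_2 = 18
...
= [0, 6, 6, 12, 18, 30, 48, 78, 126, 204]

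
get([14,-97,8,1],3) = 1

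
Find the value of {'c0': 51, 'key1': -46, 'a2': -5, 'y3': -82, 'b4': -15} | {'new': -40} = {'c0': 51, 'key1': -46, 'a2': -5, 'y3': -82, 'b4': -15, 'new': -40}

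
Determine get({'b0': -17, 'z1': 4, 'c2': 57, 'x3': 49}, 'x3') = 49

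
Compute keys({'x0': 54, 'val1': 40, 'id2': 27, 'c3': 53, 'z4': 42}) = ['x0', 'val1', 'id2', 'c3', 'z4']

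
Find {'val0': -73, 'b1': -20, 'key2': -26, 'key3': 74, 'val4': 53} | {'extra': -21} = {'val0': -73, 'b1': -20, 'key2': -26, 'key3': 74, 'val4': 53, 'extra': -21}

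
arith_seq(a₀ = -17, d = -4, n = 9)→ [-17, -21, -25, -29, -33, -37, -41, -45, -49]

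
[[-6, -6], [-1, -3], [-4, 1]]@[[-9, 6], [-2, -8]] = C[0][0] = (-6)*(-9) + (-6)*(-2) = 66
C[0][1] = (-6)*(6) + (-6)*(-8) = 12
C[1][0] = (-1)*(-9) + (-3)*(-2) = 15
C[1][1] = (-1)*(6) + (-3)*(-8) = 18
C[2][0] = (-4)*(-9) + (1)*(-2) = 34
C[2][1] = (-4)*(6) + (1)*(-8) = -32
= [[66, 12], [15, 18], [34, -32]]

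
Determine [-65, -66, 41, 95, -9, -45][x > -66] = keep x where x > -66: -65✓, -66✗, 41✓, 95✓, -9✓, -45✓
= [-65, 41, 95, -9, -45]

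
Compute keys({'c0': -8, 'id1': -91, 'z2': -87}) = ['c0', 'id1', 'z2']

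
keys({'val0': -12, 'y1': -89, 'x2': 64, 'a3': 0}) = ['val0', 'y1', 'x2', 'a3']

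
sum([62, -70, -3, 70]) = 59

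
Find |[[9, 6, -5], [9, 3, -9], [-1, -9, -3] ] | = -204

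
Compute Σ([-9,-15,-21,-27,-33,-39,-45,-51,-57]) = -297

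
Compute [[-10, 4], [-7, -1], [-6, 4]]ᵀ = [[-10, -7, -6], [4, -1, 4]]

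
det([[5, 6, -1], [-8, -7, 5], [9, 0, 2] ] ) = (1)*(5)*det([[-7, 5], [0, 2]]) + (-1)*(6)*det([[-8, 5], [9, 2]]) + (1)*(-1)*det([[-8, -7], [9, 0]])
= -70 + 366 + -63
= 233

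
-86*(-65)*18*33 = 3320460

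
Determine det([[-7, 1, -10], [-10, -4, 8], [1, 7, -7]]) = 794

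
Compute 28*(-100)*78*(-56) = 12230400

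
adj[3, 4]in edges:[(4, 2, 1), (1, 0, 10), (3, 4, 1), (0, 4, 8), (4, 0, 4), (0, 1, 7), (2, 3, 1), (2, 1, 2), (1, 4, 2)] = 1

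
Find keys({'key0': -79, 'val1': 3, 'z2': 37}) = ['key0', 'val1', 'z2']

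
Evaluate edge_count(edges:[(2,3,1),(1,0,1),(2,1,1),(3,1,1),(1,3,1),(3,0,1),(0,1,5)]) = 7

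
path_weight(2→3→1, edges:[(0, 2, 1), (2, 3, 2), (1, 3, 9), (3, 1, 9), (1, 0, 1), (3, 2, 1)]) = 11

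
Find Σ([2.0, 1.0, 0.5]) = 3.5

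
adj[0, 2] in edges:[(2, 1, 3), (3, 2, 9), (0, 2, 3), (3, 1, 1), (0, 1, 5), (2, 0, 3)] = 3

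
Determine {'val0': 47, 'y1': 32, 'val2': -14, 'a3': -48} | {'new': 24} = {'val0': 47, 'y1': 32, 'val2': -14, 'a3': -48, 'new': 24}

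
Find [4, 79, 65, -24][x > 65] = keep x where x > 65: 4✗, 79✓, 65✗, -24✗
= [79]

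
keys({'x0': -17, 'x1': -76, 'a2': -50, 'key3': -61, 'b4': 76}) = ['x0', 'x1', 'a2', 'key3', 'b4']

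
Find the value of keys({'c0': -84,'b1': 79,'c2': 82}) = ['c0', 'b1', 'c2']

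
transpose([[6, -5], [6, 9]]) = [[6, 6], [-5, 9]]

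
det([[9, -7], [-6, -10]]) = -132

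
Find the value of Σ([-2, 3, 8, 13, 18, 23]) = (-2) + 3 + 8 + 13 + 18 + 23
= 63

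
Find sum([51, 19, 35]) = 51 + 19 + 35
= 105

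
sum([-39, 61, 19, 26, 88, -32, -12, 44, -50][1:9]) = slice → [61, 19, 26, 88, -32, -12, 44, -50]
61 + 19 + 26 + 88 + (-32) + (-12) + 44 + (-50)
= 144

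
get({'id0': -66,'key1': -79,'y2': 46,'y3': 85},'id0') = -66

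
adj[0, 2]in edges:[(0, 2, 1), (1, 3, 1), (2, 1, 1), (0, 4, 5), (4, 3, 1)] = 1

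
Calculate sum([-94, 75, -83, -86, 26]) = -162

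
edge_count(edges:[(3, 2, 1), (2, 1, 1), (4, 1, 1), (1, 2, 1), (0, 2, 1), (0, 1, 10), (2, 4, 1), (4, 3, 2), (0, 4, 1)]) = 9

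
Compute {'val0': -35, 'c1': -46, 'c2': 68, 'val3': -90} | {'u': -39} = {'val0': -35, 'c1': -46, 'c2': 68, 'val3': -90, 'u': -39}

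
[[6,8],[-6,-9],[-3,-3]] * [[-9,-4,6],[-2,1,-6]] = [[-70, -16, -12], [72, 15, 18], [33, 9, 0]]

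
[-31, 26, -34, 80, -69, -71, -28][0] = -31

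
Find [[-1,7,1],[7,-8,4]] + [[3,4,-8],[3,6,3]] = [[2, 11, -7], [10, -2, 7]]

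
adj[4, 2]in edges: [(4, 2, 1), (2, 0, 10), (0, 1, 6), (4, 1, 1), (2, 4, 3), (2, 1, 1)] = 1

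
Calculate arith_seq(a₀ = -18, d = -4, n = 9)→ a_0 = -18 + 0*-4 = -18
a_1 = -18 + 1*-4 = -22
a_2 = -18 + 2*-4 = -26
...
= [-18, -22, -26, -30, -34, -38, -42, -46, -50]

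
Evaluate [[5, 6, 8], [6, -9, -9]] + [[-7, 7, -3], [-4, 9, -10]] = [[-2, 13, 5], [2, 0, -19]]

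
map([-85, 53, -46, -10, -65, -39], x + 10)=[-75, 63, -36, 0, -55, -29]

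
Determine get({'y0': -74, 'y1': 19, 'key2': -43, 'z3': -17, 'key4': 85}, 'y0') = -74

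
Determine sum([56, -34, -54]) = 56 + (-34) + (-54)
= -32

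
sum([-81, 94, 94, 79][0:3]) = 107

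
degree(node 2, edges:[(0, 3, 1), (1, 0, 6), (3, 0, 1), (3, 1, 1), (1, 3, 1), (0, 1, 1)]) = incident: none
= 0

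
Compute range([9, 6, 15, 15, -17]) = 32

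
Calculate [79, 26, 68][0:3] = [79, 26, 68]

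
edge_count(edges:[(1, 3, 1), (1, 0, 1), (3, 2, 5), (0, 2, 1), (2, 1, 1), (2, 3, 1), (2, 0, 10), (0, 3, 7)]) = 8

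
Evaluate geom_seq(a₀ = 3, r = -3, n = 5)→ [3, -9, 27, -81, 243]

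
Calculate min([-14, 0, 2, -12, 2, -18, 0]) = -18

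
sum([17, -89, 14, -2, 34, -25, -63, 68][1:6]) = -68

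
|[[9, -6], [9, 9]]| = (9)*(9) - (-6)*(9)
= 135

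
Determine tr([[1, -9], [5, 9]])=10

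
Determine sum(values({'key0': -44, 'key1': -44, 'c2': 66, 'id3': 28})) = (-44) + (-44) + 66 + 28
= 6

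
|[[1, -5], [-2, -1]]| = -11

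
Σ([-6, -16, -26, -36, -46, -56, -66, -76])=-328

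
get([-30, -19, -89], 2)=-89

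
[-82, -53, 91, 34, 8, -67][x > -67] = [-53, 91, 34, 8]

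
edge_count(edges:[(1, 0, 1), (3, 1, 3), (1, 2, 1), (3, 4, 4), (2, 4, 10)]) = 5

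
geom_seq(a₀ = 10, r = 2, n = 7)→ [10, 20, 40, 80, 160, 320, 640]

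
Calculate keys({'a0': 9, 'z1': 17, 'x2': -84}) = ['a0', 'z1', 'x2']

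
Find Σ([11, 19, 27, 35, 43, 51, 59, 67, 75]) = 11 + 19 + 27 + 35 + 43 + 51 + 59 + 67 + 75
= 387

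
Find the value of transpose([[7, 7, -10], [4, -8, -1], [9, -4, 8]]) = [[7, 4, 9], [7, -8, -4], [-10, -1, 8]]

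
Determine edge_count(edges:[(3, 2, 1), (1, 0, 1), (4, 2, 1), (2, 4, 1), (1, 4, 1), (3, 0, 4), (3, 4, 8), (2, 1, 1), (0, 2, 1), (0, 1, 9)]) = 10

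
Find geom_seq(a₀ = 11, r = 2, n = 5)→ a_0 = 11*2^0 = 11
a_1 = 11*2^1 = 22
a_2 = 11*2^2 = 44
...
= [11, 22, 44, 88, 176]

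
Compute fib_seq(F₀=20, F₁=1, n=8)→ [20, 1, 21, 22, 43, 65, 108, 173]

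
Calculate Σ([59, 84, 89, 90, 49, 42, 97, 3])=59 + 84 + 89 + 90 + 49 + 42 + 97 + 3
= 513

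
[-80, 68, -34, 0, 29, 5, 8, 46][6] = 8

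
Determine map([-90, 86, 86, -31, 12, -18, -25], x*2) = [-180, 172, 172, -62, 24, -36, -50]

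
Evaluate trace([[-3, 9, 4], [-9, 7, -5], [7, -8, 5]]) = diagonal: (-3) + 7 + 5
= 9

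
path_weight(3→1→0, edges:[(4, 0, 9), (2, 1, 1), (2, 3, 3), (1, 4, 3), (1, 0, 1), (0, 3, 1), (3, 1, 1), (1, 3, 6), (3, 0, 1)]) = w(3→1)=1 + w(1→0)=1
= 2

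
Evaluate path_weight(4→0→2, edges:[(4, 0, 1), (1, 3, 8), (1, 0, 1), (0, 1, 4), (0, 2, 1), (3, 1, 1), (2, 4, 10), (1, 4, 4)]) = 2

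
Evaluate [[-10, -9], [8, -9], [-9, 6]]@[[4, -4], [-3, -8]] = C[0][0] = (-10)*(4) + (-9)*(-3) = -13
C[0][1] = (-10)*(-4) + (-9)*(-8) = 112
C[1][0] = (8)*(4) + (-9)*(-3) = 59
C[1][1] = (8)*(-4) + (-9)*(-8) = 40
C[2][0] = (-9)*(4) + (6)*(-3) = -54
C[2][1] = (-9)*(-4) + (6)*(-8) = -12
= [[-13, 112], [59, 40], [-54, -12]]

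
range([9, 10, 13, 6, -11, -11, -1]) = 24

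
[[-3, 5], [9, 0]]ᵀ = [[-3, 9], [5, 0]]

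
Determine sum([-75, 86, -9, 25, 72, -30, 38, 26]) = (-75) + 86 + (-9) + 25 + 72 + (-30) + 38 + 26
= 133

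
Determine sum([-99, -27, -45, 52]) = (-99) + (-27) + (-45) + 52
= -119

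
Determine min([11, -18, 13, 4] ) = -18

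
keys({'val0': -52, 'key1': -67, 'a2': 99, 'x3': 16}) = ['val0', 'key1', 'a2', 'x3']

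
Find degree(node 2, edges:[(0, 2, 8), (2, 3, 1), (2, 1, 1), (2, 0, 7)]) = incident: (0,2), (2,3), (2,1), (2,0)
= 4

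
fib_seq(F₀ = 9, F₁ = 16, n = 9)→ F_2 = F_1 + F_0 = 25
F_3 = F_2 + F_1 = 41
F_4 = F_3 + F_2 = 66
...
= [9, 16, 25, 41, 66, 107, 173, 280, 453]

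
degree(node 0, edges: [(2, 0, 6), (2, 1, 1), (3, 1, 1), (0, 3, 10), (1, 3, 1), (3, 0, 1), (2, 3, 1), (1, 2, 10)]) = 3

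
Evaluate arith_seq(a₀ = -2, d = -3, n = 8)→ [-2, -5, -8, -11, -14, -17, -20, -23]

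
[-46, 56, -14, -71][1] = 56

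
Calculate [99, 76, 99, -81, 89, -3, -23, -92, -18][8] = -18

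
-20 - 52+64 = -8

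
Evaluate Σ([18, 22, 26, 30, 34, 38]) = 18 + 22 + 26 + 30 + 34 + 38
= 168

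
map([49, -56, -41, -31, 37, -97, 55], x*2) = 49*2=98, -56*2=-112, -41*2=-82, -31*2=-62, 37*2=74, -97*2=-194, 55*2=110
= [98, -112, -82, -62, 74, -194, 110]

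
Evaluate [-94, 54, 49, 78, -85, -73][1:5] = [54, 49, 78, -85]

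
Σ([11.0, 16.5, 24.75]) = 11.0 + 16.5 + 24.75
= 52.25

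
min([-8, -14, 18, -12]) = -14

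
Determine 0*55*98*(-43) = 0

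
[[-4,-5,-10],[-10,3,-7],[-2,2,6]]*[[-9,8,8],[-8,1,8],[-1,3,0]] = C[0][0] = (-4)*(-9) + (-5)*(-8) + (-10)*(-1) = 86
C[0][1] = (-4)*(8) + (-5)*(1) + (-10)*(3) = -67
C[0][2] = (-4)*(8) + (-5)*(8) + (-10)*(0) = -72
C[1][0] = (-10)*(-9) + (3)*(-8) + (-7)*(-1) = 73
C[1][1] = (-10)*(8) + (3)*(1) + (-7)*(3) = -98
C[1][2] = (-10)*(8) + (3)*(8) + (-7)*(0) = -56
... (3 more cells)
= [[86, -67, -72], [73, -98, -56], [-4, 4, 0]]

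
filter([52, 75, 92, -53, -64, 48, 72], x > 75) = [92]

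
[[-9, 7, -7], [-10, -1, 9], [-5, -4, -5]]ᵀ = [[-9, -10, -5], [7, -1, -4], [-7, 9, -5]]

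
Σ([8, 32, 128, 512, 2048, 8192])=8 + 32 + 128 + 512 + 2048 + 8192
= 10920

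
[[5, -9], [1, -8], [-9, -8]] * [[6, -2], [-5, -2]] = [[75, 8], [46, 14], [-14, 34]]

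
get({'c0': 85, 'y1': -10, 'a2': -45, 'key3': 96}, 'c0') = 85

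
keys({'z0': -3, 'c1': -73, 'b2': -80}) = ['z0', 'c1', 'b2']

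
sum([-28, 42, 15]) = (-28) + 42 + 15
= 29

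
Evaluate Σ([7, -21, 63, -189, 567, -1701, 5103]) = 7 + -21 + 63 + -189 + 567 + -1701 + 5103
= 3829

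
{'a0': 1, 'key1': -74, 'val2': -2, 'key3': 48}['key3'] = 48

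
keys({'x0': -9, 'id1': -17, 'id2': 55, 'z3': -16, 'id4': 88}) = ['x0', 'id1', 'id2', 'z3', 'id4']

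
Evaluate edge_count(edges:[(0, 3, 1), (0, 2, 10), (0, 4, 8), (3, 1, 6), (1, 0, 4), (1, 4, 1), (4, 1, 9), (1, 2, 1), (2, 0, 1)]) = 9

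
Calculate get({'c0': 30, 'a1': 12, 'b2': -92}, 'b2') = -92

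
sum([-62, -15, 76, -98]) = (-62) + (-15) + 76 + (-98)
= -99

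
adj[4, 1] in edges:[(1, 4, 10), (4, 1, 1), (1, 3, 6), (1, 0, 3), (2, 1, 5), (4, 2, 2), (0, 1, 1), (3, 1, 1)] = 1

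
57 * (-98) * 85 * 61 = -28963410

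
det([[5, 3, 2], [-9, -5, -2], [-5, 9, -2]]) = -96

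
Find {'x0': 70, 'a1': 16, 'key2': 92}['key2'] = 92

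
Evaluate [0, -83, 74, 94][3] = 94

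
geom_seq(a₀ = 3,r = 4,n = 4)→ a_0 = 3*4^0 = 3
a_1 = 3*4^1 = 12
a_2 = 3*4^2 = 48
...
= [3, 12, 48, 192]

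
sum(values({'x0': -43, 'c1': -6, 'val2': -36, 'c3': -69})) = (-43) + (-6) + (-36) + (-69)
= -154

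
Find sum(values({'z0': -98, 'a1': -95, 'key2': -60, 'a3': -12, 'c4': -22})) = (-98) + (-95) + (-60) + (-12) + (-22)
= -287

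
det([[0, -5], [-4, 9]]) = (0)*(9) - (-5)*(-4)
= -20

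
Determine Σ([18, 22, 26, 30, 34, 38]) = 168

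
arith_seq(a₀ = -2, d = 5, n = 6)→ [-2, 3, 8, 13, 18, 23]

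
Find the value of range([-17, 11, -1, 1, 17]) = 34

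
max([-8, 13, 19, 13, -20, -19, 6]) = 19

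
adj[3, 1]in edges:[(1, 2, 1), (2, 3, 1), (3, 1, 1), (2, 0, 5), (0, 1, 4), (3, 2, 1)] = 1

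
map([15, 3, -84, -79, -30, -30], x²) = (15)²=225, (3)²=9, (-84)²=7056, (-79)²=6241, (-30)²=900, (-30)²=900
= [225, 9, 7056, 6241, 900, 900]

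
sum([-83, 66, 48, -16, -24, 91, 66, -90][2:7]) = 165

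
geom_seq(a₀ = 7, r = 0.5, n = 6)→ a_0 = 7*0.5^0 = 7.0
a_1 = 7*0.5^1 = 3.5
a_2 = 7*0.5^2 = 1.75
...
= [7.0, 3.5, 1.75, 0.875, 0.4375, 0.21875]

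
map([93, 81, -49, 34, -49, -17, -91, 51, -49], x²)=(93)²=8649, (81)²=6561, (-49)²=2401, (34)²=1156, (-49)²=2401, (-17)²=289, (-91)²=8281, (51)²=2601, (-49)²=2401
= [8649, 6561, 2401, 1156, 2401, 289, 8281, 2601, 2401]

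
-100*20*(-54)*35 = 3780000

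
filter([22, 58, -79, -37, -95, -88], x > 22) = keep x where x > 22: 22✗, 58✓, -79✗, -37✗, -95✗, -88✗
= [58]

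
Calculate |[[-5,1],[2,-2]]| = (-5)*(-2) - (1)*(2)
= 8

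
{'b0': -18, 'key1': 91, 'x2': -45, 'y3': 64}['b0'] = -18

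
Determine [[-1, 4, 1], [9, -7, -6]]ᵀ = [[-1, 9], [4, -7], [1, -6]]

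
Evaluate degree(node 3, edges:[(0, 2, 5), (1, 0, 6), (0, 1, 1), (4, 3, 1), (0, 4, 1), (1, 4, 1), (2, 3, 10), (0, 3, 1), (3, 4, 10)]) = 4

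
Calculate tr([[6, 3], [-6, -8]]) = -2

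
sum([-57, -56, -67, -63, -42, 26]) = -259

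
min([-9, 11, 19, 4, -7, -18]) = -18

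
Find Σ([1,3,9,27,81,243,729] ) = 1093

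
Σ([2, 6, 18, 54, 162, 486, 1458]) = 2 + 6 + 18 + 54 + 162 + 486 + 1458
= 2186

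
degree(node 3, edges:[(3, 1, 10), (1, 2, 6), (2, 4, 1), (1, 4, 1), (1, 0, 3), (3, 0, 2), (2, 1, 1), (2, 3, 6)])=incident: (3,1), (3,0), (2,3)
= 3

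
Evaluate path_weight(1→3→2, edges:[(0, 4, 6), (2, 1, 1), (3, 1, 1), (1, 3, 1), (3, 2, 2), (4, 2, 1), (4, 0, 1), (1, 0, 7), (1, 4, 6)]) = w(1→3)=1 + w(3→2)=2
= 3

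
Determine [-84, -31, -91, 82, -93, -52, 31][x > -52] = [-31, 82, 31]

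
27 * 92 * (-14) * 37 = -1286712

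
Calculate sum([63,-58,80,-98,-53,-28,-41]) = 63 + (-58) + 80 + (-98) + (-53) + (-28) + (-41)
= -135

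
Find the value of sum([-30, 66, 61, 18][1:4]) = slice → [66, 61, 18]
66 + 61 + 18
= 145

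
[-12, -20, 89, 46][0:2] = [-12, -20]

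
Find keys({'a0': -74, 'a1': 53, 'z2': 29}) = ['a0', 'a1', 'z2']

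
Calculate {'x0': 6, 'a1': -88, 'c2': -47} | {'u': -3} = {'x0': 6, 'a1': -88, 'c2': -47, 'u': -3}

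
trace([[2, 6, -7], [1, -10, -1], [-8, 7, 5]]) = diagonal: 2 + (-10) + 5
= -3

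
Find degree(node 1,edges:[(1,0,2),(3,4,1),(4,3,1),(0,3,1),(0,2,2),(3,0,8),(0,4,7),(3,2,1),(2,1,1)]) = 2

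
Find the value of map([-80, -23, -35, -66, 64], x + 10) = -80+10=-70, -23+10=-13, -35+10=-25, -66+10=-56, 64+10=74
= [-70, -13, -25, -56, 74]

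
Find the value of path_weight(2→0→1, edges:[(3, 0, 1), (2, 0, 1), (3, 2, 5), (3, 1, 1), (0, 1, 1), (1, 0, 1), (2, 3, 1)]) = w(2→0)=1 + w(0→1)=1
= 2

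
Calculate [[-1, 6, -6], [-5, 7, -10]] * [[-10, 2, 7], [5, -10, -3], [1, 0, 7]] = [[34, -62, -67], [75, -80, -126]]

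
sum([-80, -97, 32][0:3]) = slice → [-80, -97, 32]
(-80) + (-97) + 32
= -145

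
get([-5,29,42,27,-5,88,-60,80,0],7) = 80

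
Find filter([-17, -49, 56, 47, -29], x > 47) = [56]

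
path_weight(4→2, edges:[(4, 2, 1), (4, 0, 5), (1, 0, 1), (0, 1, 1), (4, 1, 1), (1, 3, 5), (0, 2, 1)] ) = w(4→2)=1
= 1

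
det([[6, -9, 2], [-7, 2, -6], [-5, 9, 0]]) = (1)*(6)*det([[2, -6], [9, 0]]) + (-1)*(-9)*det([[-7, -6], [-5, 0]]) + (1)*(2)*det([[-7, 2], [-5, 9]])
= 324 + -270 + -106
= -52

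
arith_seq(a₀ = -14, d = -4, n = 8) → a_0 = -14 + 0*-4 = -14
a_1 = -14 + 1*-4 = -18
a_2 = -14 + 2*-4 = -22
...
= [-14, -18, -22, -26, -30, -34, -38, -42]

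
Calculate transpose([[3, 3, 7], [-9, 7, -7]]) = [[3, -9], [3, 7], [7, -7]]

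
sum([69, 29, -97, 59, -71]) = 69 + 29 + (-97) + 59 + (-71)
= -11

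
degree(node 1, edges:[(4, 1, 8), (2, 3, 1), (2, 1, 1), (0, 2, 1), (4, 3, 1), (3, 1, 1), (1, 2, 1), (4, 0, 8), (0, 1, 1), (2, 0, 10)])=5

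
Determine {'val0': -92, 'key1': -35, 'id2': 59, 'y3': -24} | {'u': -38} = {'val0': -92, 'key1': -35, 'id2': 59, 'y3': -24, 'u': -38}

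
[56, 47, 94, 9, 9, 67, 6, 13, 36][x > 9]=[56, 47, 94, 67, 13, 36]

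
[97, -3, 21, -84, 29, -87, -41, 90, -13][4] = 29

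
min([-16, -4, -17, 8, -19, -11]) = -19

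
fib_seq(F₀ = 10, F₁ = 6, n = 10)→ [10, 6, 16, 22, 38, 60, 98, 158, 256, 414]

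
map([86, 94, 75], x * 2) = 86*2=172, 94*2=188, 75*2=150
= [172, 188, 150]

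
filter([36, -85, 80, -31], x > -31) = keep x where x > -31: 36✓, -85✗, 80✓, -31✗
= [36, 80]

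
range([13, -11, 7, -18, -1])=31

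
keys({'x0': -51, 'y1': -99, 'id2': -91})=['x0', 'y1', 'id2']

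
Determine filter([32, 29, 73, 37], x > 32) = [73, 37]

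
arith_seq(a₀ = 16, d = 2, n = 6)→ [16, 18, 20, 22, 24, 26]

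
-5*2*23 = -230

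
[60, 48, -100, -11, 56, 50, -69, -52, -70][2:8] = [-100, -11, 56, 50, -69, -52]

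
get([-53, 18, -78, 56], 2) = -78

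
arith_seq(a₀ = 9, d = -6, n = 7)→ a_0 = 9 + 0*-6 = 9
a_1 = 9 + 1*-6 = 3
a_2 = 9 + 2*-6 = -3
...
= [9, 3, -3, -9, -15, -21, -27]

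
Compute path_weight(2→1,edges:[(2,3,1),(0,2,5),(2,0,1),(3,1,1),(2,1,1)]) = 1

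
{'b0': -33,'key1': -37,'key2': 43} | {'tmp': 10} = {'b0': -33, 'key1': -37, 'key2': 43, 'tmp': 10}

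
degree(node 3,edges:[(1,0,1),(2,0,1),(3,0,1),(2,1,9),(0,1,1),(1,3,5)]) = 2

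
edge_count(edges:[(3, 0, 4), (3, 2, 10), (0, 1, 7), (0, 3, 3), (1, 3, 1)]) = 5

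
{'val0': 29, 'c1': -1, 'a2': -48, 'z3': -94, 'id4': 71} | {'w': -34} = {'val0': 29, 'c1': -1, 'a2': -48, 'z3': -94, 'id4': 71, 'w': -34}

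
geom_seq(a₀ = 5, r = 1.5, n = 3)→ a_0 = 5*1.5^0 = 5.0
a_1 = 5*1.5^1 = 7.5
a_2 = 5*1.5^2 = 11.25
= [5.0, 7.5, 11.25]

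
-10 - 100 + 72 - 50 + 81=-7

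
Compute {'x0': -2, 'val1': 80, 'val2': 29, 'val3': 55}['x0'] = -2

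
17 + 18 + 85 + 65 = 185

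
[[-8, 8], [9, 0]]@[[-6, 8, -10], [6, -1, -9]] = [[96, -72, 8], [-54, 72, -90]]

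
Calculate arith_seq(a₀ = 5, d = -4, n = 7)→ [5, 1, -3, -7, -11, -15, -19]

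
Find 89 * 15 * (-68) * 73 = -6626940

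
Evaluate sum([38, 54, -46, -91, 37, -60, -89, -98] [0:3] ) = slice → [38, 54, -46]
38 + 54 + (-46)
= 46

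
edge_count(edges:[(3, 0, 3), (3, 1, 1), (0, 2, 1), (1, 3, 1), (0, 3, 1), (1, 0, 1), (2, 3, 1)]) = 7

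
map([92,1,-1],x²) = [8464, 1, 1]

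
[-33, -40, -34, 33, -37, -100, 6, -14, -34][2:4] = [-34, 33]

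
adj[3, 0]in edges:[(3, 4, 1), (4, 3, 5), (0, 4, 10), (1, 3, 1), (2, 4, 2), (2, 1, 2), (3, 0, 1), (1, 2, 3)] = 1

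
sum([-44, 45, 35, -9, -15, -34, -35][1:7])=slice → [45, 35, -9, -15, -34, -35]
45 + 35 + (-9) + (-15) + (-34) + (-35)
= -13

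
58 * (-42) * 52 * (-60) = 7600320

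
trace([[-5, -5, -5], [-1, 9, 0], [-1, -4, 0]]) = diagonal: (-5) + 9 + 0
= 4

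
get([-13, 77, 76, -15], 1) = 77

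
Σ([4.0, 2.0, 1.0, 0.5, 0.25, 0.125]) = 4.0 + 2.0 + 1.0 + 0.5 + 0.25 + 0.125
= 7.875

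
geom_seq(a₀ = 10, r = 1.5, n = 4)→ [10.0, 15.0, 22.5, 33.75]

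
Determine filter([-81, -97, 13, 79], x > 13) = [79]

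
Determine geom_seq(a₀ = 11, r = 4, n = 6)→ a_0 = 11*4^0 = 11
a_1 = 11*4^1 = 44
a_2 = 11*4^2 = 176
...
= [11, 44, 176, 704, 2816, 11264]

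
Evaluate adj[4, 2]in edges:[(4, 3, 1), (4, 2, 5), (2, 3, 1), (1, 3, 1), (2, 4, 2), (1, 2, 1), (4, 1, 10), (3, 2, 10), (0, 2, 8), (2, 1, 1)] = 5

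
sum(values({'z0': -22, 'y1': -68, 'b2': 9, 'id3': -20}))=-101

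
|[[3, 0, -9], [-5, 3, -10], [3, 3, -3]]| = (1)*(3)*det([[3, -10], [3, -3]]) + (-1)*(0)*det([[-5, -10], [3, -3]]) + (1)*(-9)*det([[-5, 3], [3, 3]])
= 63 + 0 + 216
= 279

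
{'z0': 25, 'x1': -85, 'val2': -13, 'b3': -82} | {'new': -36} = {'z0': 25, 'x1': -85, 'val2': -13, 'b3': -82, 'new': -36}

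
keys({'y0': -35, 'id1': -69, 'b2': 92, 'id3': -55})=['y0', 'id1', 'b2', 'id3']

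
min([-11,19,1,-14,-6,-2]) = -14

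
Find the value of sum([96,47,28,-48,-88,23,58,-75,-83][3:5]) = slice → [-48, -88]
(-48) + (-88)
= -136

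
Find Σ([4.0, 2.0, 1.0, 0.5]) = 4.0 + 2.0 + 1.0 + 0.5
= 7.5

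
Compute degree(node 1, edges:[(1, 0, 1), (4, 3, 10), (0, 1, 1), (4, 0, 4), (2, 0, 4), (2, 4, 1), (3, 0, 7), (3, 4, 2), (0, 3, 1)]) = 2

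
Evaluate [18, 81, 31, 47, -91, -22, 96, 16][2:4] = [31, 47]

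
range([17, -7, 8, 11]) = 24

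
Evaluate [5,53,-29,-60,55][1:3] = [53, -29]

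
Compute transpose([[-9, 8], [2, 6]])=[[-9, 2], [8, 6]]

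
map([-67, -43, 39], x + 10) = [-57, -33, 49]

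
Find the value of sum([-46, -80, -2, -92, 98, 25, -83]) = (-46) + (-80) + (-2) + (-92) + 98 + 25 + (-83)
= -180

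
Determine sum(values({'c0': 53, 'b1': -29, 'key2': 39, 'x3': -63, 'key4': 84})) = 53 + (-29) + 39 + (-63) + 84
= 84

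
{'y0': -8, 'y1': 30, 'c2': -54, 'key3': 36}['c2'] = -54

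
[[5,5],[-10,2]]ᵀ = [[5, -10], [5, 2]]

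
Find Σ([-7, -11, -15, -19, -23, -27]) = (-7) + (-11) + (-15) + (-19) + (-23) + (-27)
= -102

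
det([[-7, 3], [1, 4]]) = (-7)*(4) - (3)*(1)
= -31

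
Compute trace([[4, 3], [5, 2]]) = 6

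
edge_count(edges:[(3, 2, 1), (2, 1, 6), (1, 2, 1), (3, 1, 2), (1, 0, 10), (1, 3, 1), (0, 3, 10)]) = 7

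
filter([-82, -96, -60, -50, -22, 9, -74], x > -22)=keep x where x > -22: -82✗, -96✗, -60✗, -50✗, -22✗, 9✓, -74✗
= [9]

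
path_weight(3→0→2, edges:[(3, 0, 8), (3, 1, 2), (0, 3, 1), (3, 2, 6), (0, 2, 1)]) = 9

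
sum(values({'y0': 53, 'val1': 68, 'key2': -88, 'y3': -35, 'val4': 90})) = 88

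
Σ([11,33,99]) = 143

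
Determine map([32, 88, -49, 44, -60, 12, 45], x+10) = 32+10=42, 88+10=98, -49+10=-39, 44+10=54, -60+10=-50, 12+10=22, 45+10=55
= [42, 98, -39, 54, -50, 22, 55]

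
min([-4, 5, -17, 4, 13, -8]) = -17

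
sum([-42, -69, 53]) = -58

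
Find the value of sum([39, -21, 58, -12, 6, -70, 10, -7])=39 + (-21) + 58 + (-12) + 6 + (-70) + 10 + (-7)
= 3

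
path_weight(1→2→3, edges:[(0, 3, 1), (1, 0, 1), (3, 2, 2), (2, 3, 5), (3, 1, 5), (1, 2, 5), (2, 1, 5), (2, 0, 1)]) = w(1→2)=5 + w(2→3)=5
= 10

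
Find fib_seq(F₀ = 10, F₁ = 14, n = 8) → F_2 = F_1 + F_0 = 24
F_3 = F_2 + F_1 = 38
F_4 = F_3 + F_2 = 62
...
= [10, 14, 24, 38, 62, 100, 162, 262]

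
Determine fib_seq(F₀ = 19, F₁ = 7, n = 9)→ F_2 = F_1 + F_0 = 26
F_3 = F_2 + F_1 = 33
F_4 = F_3 + F_2 = 59
...
= [19, 7, 26, 33, 59, 92, 151, 243, 394]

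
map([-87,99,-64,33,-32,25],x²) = [7569, 9801, 4096, 1089, 1024, 625]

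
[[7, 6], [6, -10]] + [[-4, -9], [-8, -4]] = [[3, -3], [-2, -14]]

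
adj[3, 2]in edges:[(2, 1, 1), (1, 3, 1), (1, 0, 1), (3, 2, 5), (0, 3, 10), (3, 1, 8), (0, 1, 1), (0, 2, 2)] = 5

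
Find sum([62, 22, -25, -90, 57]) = 62 + 22 + (-25) + (-90) + 57
= 26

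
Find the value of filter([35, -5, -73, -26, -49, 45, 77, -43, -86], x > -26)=keep x where x > -26: 35✓, -5✓, -73✗, -26✗, -49✗, 45✓, 77✓, -43✗, -86✗
= [35, -5, 45, 77]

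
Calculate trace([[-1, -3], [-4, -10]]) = diagonal: (-1) + (-10)
= -11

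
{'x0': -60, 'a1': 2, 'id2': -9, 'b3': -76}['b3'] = -76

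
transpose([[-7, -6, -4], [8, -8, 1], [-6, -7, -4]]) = [[-7, 8, -6], [-6, -8, -7], [-4, 1, -4]]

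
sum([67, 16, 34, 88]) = 67 + 16 + 34 + 88
= 205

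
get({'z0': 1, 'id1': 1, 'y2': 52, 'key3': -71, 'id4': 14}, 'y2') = 52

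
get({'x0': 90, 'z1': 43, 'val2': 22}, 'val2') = 22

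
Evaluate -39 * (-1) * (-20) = -780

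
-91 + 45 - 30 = -76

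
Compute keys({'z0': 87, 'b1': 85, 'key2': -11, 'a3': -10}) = ['z0', 'b1', 'key2', 'a3']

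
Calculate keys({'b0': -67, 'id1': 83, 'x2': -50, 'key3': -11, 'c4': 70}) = ['b0', 'id1', 'x2', 'key3', 'c4']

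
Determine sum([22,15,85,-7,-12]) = 22 + 15 + 85 + (-7) + (-12)
= 103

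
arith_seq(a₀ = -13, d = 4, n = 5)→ a_0 = -13 + 0*4 = -13
a_1 = -13 + 1*4 = -9
a_2 = -13 + 2*4 = -5
...
= [-13, -9, -5, -1, 3]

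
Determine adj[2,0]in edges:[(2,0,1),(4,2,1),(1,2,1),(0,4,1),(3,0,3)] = 1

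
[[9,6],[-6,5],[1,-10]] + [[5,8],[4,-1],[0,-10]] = [[14, 14], [-2, 4], [1, -20]]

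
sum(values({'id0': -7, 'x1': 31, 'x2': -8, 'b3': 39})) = 55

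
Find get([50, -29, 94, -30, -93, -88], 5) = -88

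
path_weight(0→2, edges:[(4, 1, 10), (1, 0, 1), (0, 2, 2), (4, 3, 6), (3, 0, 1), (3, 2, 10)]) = 2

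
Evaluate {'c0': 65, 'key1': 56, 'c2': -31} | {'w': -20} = {'c0': 65, 'key1': 56, 'c2': -31, 'w': -20}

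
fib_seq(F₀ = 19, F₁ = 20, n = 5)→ F_2 = F_1 + F_0 = 39
F_3 = F_2 + F_1 = 59
F_4 = F_3 + F_2 = 98
= [19, 20, 39, 59, 98]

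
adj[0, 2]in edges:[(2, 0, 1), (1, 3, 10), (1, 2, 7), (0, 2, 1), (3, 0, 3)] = 1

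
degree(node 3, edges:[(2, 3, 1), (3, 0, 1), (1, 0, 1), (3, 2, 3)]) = 3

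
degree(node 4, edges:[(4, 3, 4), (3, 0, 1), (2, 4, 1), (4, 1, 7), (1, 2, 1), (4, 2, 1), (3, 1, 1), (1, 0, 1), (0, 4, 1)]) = 5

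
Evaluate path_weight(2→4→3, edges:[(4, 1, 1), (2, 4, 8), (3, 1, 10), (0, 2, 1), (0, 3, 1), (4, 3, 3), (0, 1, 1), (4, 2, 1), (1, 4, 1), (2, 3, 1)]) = w(2→4)=8 + w(4→3)=3
= 11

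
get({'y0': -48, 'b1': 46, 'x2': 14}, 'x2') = 14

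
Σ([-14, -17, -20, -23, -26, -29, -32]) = (-14) + (-17) + (-20) + (-23) + (-26) + (-29) + (-32)
= -161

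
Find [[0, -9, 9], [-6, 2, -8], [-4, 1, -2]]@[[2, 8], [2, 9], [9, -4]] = C[0][0] = (0)*(2) + (-9)*(2) + (9)*(9) = 63
C[0][1] = (0)*(8) + (-9)*(9) + (9)*(-4) = -117
C[1][0] = (-6)*(2) + (2)*(2) + (-8)*(9) = -80
C[1][1] = (-6)*(8) + (2)*(9) + (-8)*(-4) = 2
C[2][0] = (-4)*(2) + (1)*(2) + (-2)*(9) = -24
C[2][1] = (-4)*(8) + (1)*(9) + (-2)*(-4) = -15
= [[63, -117], [-80, 2], [-24, -15]]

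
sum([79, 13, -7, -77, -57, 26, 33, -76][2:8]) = slice → [-7, -77, -57, 26, 33, -76]
(-7) + (-77) + (-57) + 26 + 33 + (-76)
= -158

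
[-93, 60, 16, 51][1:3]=[60, 16]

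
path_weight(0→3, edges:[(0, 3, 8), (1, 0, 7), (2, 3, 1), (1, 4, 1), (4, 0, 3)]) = 8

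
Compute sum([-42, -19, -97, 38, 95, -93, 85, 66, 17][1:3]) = -116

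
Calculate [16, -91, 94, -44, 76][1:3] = [-91, 94]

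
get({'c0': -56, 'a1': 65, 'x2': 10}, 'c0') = -56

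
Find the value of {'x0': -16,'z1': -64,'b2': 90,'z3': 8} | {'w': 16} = {'x0': -16, 'z1': -64, 'b2': 90, 'z3': 8, 'w': 16}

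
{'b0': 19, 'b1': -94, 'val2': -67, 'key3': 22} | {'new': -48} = {'b0': 19, 'b1': -94, 'val2': -67, 'key3': 22, 'new': -48}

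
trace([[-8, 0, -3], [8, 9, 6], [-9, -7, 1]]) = 2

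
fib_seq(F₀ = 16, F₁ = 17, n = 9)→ F_2 = F_1 + F_0 = 33
F_3 = F_2 + F_1 = 50
F_4 = F_3 + F_2 = 83
...
= [16, 17, 33, 50, 83, 133, 216, 349, 565]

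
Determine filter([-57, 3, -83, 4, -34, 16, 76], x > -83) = [-57, 3, 4, -34, 16, 76]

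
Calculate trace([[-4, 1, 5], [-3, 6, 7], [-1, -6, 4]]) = diagonal: (-4) + 6 + 4
= 6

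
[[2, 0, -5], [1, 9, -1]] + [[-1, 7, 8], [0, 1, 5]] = [[1, 7, 3], [1, 10, 4]]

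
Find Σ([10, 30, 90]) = 130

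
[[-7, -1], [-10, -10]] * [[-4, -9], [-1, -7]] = [[29, 70], [50, 160]]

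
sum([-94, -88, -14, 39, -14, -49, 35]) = -185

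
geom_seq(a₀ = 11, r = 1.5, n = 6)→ [11.0, 16.5, 24.75, 37.125, 55.6875, 83.53125]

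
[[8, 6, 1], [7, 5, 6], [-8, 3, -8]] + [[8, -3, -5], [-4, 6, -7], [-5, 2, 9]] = [[16, 3, -4], [3, 11, -1], [-13, 5, 1]]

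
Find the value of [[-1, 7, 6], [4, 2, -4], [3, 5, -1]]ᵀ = [[-1, 4, 3], [7, 2, 5], [6, -4, -1]]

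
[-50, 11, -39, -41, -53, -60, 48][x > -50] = keep x where x > -50: -50✗, 11✓, -39✓, -41✓, -53✗, -60✗, 48✓
= [11, -39, -41, 48]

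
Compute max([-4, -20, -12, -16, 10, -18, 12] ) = 12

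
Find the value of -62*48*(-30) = 89280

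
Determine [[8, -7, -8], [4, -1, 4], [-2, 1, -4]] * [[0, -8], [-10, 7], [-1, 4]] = [[78, -145], [6, -23], [-6, 7]]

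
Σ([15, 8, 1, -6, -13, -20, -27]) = -42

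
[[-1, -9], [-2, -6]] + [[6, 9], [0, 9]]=[[5, 0], [-2, 3]]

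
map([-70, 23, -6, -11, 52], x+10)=[-60, 33, 4, -1, 62]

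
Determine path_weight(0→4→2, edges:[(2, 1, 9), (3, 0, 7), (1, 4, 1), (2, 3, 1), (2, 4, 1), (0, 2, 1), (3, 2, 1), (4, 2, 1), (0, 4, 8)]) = w(0→4)=8 + w(4→2)=1
= 9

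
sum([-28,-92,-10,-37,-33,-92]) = -292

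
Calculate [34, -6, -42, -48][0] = 34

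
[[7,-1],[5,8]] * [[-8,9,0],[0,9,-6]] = [[-56, 54, 6], [-40, 117, -48]]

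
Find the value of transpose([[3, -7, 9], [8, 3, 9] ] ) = [[3, 8], [-7, 3], [9, 9]]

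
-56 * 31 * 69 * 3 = -359352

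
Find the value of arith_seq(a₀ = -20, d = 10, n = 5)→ a_0 = -20 + 0*10 = -20
a_1 = -20 + 1*10 = -10
a_2 = -20 + 2*10 = 0
...
= [-20, -10, 0, 10, 20]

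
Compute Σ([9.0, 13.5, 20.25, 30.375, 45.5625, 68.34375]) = 187.03125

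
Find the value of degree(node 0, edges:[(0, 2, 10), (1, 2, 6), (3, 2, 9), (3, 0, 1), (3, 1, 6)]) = 2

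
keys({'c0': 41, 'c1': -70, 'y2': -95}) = ['c0', 'c1', 'y2']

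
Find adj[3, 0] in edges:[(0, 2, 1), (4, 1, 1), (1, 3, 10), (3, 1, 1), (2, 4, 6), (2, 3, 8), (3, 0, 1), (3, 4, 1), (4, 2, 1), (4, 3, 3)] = 1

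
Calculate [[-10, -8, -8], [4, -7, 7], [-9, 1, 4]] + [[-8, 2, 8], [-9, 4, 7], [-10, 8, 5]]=[[-18, -6, 0], [-5, -3, 14], [-19, 9, 9]]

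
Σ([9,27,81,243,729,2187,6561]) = 9 + 27 + 81 + 243 + 729 + 2187 + 6561
= 9837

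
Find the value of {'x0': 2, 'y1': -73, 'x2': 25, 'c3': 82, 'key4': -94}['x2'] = 25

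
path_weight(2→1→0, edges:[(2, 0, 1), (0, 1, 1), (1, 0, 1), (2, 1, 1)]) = 2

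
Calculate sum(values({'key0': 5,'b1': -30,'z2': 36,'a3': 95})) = 106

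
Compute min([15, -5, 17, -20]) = -20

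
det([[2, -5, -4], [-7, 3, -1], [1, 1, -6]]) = 221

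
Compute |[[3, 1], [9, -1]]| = (3)*(-1) - (1)*(9)
= -12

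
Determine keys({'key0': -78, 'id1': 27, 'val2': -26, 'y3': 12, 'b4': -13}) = ['key0', 'id1', 'val2', 'y3', 'b4']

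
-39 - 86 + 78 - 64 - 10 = -121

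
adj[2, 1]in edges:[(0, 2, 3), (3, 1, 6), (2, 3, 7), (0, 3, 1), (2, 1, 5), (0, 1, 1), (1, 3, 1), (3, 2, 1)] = 5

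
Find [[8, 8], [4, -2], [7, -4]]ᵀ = [[8, 4, 7], [8, -2, -4]]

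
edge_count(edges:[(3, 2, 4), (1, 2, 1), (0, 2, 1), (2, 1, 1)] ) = 4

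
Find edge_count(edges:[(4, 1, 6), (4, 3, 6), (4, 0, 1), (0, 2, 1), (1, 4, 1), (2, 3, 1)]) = 6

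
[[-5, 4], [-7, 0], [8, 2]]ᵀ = [[-5, -7, 8], [4, 0, 2]]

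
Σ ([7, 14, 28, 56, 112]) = 7 + 14 + 28 + 56 + 112
= 217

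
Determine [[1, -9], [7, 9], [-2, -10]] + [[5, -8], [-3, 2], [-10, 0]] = [[6, -17], [4, 11], [-12, -10]]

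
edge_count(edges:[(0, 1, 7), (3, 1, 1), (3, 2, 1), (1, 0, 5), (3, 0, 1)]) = 5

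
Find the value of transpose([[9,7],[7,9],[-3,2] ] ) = [[9, 7, -3], [7, 9, 2]]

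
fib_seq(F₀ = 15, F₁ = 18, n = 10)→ F_2 = F_1 + F_0 = 33
F_3 = F_2 + F_1 = 51
F_4 = F_3 + F_2 = 84
...
= [15, 18, 33, 51, 84, 135, 219, 354, 573, 927]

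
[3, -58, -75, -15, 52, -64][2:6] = [-75, -15, 52, -64]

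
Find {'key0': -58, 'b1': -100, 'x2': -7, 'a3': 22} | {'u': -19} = {'key0': -58, 'b1': -100, 'x2': -7, 'a3': 22, 'u': -19}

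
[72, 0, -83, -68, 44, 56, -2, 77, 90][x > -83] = keep x where x > -83: 72✓, 0✓, -83✗, -68✓, 44✓, 56✓, -2✓, 77✓, 90✓
= [72, 0, -68, 44, 56, -2, 77, 90]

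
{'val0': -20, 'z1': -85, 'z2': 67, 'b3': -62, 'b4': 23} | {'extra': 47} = {'val0': -20, 'z1': -85, 'z2': 67, 'b3': -62, 'b4': 23, 'extra': 47}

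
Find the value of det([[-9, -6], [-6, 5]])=(-9)*(5) - (-6)*(-6)
= -81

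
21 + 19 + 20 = 60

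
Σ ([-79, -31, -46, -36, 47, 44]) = -101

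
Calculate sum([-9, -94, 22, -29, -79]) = (-9) + (-94) + 22 + (-29) + (-79)
= -189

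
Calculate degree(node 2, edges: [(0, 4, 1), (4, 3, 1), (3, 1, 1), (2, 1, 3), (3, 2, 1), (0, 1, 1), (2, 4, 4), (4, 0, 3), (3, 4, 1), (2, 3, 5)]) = incident: (2,1), (3,2), (2,4), (2,3)
= 4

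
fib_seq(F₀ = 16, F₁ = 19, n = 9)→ F_2 = F_1 + F_0 = 35
F_3 = F_2 + F_1 = 54
F_4 = F_3 + F_2 = 89
...
= [16, 19, 35, 54, 89, 143, 232, 375, 607]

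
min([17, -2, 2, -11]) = -11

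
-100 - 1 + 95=-6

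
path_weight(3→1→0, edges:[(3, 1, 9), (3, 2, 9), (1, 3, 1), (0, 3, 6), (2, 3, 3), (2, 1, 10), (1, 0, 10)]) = w(3→1)=9 + w(1→0)=10
= 19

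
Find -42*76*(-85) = 271320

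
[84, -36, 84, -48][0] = 84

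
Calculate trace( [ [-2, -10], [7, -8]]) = diagonal: (-2) + (-8)
= -10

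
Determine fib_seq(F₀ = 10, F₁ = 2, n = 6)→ [10, 2, 12, 14, 26, 40]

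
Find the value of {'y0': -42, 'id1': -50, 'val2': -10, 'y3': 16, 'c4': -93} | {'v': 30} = {'y0': -42, 'id1': -50, 'val2': -10, 'y3': 16, 'c4': -93, 'v': 30}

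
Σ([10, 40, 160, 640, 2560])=3410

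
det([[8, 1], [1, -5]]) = (8)*(-5) - (1)*(1)
= -41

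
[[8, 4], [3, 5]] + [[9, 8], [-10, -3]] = [[17, 12], [-7, 2]]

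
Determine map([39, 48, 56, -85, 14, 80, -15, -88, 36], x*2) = 39*2=78, 48*2=96, 56*2=112, -85*2=-170, 14*2=28, 80*2=160, -15*2=-30, -88*2=-176, 36*2=72
= [78, 96, 112, -170, 28, 160, -30, -176, 72]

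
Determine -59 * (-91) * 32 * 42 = 7215936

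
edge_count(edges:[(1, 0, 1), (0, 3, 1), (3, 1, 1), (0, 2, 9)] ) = 4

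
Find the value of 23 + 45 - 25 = 43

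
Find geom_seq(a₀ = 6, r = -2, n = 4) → a_0 = 6*(-2)^0 = 6
a_1 = 6*(-2)^1 = -12
a_2 = 6*(-2)^2 = 24
...
= [6, -12, 24, -48]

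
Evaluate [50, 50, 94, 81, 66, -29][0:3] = [50, 50, 94]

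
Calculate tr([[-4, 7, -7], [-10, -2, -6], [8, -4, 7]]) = diagonal: (-4) + (-2) + 7
= 1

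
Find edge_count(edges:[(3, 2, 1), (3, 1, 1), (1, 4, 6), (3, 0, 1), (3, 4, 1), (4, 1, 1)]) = 6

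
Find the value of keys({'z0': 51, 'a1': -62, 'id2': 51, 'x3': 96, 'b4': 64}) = ['z0', 'a1', 'id2', 'x3', 'b4']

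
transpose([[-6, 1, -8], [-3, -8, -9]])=[[-6, -3], [1, -8], [-8, -9]]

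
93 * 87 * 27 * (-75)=-16384275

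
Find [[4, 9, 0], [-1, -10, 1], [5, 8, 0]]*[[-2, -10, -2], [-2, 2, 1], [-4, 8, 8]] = [[-26, -22, 1], [18, -2, 0], [-26, -34, -2]]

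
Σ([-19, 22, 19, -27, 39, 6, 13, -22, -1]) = 30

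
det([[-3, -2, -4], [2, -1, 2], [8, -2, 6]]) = -18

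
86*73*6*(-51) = -1921068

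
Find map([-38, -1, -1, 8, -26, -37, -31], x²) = [1444, 1, 1, 64, 676, 1369, 961]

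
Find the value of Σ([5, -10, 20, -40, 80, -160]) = 5 + -10 + 20 + -40 + 80 + -160
= -105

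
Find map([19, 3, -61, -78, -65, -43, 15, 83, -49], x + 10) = [29, 13, -51, -68, -55, -33, 25, 93, -39]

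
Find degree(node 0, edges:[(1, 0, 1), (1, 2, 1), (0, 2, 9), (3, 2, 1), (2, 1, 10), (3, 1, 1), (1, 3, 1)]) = 2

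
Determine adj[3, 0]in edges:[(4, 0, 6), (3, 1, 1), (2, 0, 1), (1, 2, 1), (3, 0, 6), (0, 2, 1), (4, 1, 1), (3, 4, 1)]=6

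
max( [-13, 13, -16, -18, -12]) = 13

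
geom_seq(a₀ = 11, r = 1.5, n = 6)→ [11.0, 16.5, 24.75, 37.125, 55.6875, 83.53125]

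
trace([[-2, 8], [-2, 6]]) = 4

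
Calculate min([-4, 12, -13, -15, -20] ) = -20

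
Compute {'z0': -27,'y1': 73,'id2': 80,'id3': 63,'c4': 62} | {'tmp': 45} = {'z0': -27, 'y1': 73, 'id2': 80, 'id3': 63, 'c4': 62, 'tmp': 45}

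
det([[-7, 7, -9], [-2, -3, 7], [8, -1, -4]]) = -31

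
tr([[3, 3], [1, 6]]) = 9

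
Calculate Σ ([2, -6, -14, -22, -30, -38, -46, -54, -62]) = 2 + (-6) + (-14) + (-22) + (-30) + (-38) + (-46) + (-54) + (-62)
= -270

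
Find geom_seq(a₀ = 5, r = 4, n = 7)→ [5, 20, 80, 320, 1280, 5120, 20480]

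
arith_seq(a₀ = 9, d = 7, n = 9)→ [9, 16, 23, 30, 37, 44, 51, 58, 65]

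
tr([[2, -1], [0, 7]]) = diagonal: 2 + 7
= 9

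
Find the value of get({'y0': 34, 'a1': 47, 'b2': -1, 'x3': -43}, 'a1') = 47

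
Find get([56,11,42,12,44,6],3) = 12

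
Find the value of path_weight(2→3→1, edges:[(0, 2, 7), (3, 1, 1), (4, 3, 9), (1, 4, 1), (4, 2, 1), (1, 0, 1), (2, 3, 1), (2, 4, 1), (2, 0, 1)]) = 2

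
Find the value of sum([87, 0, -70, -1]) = 16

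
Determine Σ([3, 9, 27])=3 + 9 + 27
= 39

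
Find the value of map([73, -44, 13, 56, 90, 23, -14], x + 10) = [83, -34, 23, 66, 100, 33, -4]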